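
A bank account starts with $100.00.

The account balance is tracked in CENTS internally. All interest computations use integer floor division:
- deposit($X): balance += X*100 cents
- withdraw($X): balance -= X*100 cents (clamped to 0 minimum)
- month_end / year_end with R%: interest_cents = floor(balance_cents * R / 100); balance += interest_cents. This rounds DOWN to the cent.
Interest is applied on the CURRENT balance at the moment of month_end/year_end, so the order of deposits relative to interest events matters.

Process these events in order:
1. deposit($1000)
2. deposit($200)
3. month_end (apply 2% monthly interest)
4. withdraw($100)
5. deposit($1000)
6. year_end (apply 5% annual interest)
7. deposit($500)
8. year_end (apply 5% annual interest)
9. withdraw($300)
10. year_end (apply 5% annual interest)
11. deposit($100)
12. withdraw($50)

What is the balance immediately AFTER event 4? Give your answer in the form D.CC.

After 1 (deposit($1000)): balance=$1100.00 total_interest=$0.00
After 2 (deposit($200)): balance=$1300.00 total_interest=$0.00
After 3 (month_end (apply 2% monthly interest)): balance=$1326.00 total_interest=$26.00
After 4 (withdraw($100)): balance=$1226.00 total_interest=$26.00

Answer: 1226.00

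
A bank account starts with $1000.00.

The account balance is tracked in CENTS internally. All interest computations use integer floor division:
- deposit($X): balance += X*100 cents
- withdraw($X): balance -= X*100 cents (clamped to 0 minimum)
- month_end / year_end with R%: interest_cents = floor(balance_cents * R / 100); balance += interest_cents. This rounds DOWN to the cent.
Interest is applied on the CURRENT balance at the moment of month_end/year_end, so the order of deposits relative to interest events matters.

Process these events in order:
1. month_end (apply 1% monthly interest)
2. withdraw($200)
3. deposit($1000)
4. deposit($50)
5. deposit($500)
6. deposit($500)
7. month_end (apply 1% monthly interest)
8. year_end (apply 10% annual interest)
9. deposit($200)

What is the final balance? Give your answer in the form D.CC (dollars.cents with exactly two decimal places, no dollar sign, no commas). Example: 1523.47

Answer: 3377.46

Derivation:
After 1 (month_end (apply 1% monthly interest)): balance=$1010.00 total_interest=$10.00
After 2 (withdraw($200)): balance=$810.00 total_interest=$10.00
After 3 (deposit($1000)): balance=$1810.00 total_interest=$10.00
After 4 (deposit($50)): balance=$1860.00 total_interest=$10.00
After 5 (deposit($500)): balance=$2360.00 total_interest=$10.00
After 6 (deposit($500)): balance=$2860.00 total_interest=$10.00
After 7 (month_end (apply 1% monthly interest)): balance=$2888.60 total_interest=$38.60
After 8 (year_end (apply 10% annual interest)): balance=$3177.46 total_interest=$327.46
After 9 (deposit($200)): balance=$3377.46 total_interest=$327.46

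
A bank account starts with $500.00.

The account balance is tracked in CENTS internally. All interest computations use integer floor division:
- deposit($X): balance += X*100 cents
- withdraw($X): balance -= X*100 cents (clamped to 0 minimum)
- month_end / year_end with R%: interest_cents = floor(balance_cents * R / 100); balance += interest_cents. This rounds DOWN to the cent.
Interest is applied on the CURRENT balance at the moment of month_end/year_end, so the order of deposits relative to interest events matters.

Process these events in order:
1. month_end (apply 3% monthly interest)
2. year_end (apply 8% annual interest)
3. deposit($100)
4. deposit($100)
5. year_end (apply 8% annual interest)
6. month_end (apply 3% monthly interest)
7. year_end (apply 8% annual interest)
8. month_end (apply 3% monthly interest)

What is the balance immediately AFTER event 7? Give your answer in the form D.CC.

Answer: 908.48

Derivation:
After 1 (month_end (apply 3% monthly interest)): balance=$515.00 total_interest=$15.00
After 2 (year_end (apply 8% annual interest)): balance=$556.20 total_interest=$56.20
After 3 (deposit($100)): balance=$656.20 total_interest=$56.20
After 4 (deposit($100)): balance=$756.20 total_interest=$56.20
After 5 (year_end (apply 8% annual interest)): balance=$816.69 total_interest=$116.69
After 6 (month_end (apply 3% monthly interest)): balance=$841.19 total_interest=$141.19
After 7 (year_end (apply 8% annual interest)): balance=$908.48 total_interest=$208.48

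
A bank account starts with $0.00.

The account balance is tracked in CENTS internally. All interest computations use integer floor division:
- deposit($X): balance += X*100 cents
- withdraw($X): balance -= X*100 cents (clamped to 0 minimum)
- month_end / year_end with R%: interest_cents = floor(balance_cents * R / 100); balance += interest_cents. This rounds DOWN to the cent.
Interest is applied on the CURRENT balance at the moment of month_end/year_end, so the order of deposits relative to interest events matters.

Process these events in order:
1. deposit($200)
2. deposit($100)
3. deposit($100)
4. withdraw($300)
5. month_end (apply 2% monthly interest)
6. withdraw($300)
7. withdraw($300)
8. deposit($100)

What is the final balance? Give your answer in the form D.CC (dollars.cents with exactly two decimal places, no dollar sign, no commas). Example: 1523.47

After 1 (deposit($200)): balance=$200.00 total_interest=$0.00
After 2 (deposit($100)): balance=$300.00 total_interest=$0.00
After 3 (deposit($100)): balance=$400.00 total_interest=$0.00
After 4 (withdraw($300)): balance=$100.00 total_interest=$0.00
After 5 (month_end (apply 2% monthly interest)): balance=$102.00 total_interest=$2.00
After 6 (withdraw($300)): balance=$0.00 total_interest=$2.00
After 7 (withdraw($300)): balance=$0.00 total_interest=$2.00
After 8 (deposit($100)): balance=$100.00 total_interest=$2.00

Answer: 100.00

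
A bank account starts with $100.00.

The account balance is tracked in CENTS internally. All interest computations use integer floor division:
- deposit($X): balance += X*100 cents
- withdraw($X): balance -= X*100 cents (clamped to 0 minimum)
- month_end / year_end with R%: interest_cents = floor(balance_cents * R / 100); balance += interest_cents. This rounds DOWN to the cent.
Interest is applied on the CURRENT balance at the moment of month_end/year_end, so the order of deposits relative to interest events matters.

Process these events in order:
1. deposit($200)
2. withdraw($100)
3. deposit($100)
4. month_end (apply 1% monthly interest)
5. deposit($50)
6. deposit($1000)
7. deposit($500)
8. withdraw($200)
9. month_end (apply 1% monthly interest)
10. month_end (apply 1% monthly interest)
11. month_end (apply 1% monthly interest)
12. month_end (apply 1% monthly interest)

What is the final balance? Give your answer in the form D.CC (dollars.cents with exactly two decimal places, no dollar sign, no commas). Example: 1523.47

Answer: 1720.11

Derivation:
After 1 (deposit($200)): balance=$300.00 total_interest=$0.00
After 2 (withdraw($100)): balance=$200.00 total_interest=$0.00
After 3 (deposit($100)): balance=$300.00 total_interest=$0.00
After 4 (month_end (apply 1% monthly interest)): balance=$303.00 total_interest=$3.00
After 5 (deposit($50)): balance=$353.00 total_interest=$3.00
After 6 (deposit($1000)): balance=$1353.00 total_interest=$3.00
After 7 (deposit($500)): balance=$1853.00 total_interest=$3.00
After 8 (withdraw($200)): balance=$1653.00 total_interest=$3.00
After 9 (month_end (apply 1% monthly interest)): balance=$1669.53 total_interest=$19.53
After 10 (month_end (apply 1% monthly interest)): balance=$1686.22 total_interest=$36.22
After 11 (month_end (apply 1% monthly interest)): balance=$1703.08 total_interest=$53.08
After 12 (month_end (apply 1% monthly interest)): balance=$1720.11 total_interest=$70.11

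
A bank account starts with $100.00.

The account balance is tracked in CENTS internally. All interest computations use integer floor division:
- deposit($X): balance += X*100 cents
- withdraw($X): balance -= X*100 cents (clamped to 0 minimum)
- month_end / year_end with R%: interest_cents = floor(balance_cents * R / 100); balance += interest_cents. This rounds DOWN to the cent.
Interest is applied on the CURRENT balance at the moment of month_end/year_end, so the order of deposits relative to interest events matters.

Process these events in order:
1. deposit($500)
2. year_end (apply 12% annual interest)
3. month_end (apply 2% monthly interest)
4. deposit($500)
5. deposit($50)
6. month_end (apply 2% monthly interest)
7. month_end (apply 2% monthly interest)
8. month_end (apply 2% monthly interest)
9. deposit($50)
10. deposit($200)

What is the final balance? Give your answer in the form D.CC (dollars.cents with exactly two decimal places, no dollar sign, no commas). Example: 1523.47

After 1 (deposit($500)): balance=$600.00 total_interest=$0.00
After 2 (year_end (apply 12% annual interest)): balance=$672.00 total_interest=$72.00
After 3 (month_end (apply 2% monthly interest)): balance=$685.44 total_interest=$85.44
After 4 (deposit($500)): balance=$1185.44 total_interest=$85.44
After 5 (deposit($50)): balance=$1235.44 total_interest=$85.44
After 6 (month_end (apply 2% monthly interest)): balance=$1260.14 total_interest=$110.14
After 7 (month_end (apply 2% monthly interest)): balance=$1285.34 total_interest=$135.34
After 8 (month_end (apply 2% monthly interest)): balance=$1311.04 total_interest=$161.04
After 9 (deposit($50)): balance=$1361.04 total_interest=$161.04
After 10 (deposit($200)): balance=$1561.04 total_interest=$161.04

Answer: 1561.04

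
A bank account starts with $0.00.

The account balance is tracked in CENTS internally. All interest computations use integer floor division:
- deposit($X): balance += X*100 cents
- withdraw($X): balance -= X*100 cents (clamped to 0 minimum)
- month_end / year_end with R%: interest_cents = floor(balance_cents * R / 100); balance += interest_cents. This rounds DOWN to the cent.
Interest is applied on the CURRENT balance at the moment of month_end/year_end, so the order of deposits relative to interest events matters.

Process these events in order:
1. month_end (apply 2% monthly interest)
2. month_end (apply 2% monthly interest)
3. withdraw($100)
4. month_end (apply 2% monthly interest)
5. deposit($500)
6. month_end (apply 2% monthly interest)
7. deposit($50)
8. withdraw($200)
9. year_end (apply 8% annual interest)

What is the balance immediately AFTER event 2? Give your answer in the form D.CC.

Answer: 0.00

Derivation:
After 1 (month_end (apply 2% monthly interest)): balance=$0.00 total_interest=$0.00
After 2 (month_end (apply 2% monthly interest)): balance=$0.00 total_interest=$0.00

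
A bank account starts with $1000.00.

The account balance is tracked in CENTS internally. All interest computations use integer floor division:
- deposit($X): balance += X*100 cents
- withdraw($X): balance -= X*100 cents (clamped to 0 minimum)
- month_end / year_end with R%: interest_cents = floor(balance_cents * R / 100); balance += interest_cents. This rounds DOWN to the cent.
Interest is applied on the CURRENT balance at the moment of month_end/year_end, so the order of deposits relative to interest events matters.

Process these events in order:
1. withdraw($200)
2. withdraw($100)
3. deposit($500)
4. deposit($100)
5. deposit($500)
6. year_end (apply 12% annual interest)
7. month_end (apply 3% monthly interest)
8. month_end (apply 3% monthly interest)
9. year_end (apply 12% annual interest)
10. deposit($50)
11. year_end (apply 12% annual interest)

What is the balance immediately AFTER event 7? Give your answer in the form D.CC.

After 1 (withdraw($200)): balance=$800.00 total_interest=$0.00
After 2 (withdraw($100)): balance=$700.00 total_interest=$0.00
After 3 (deposit($500)): balance=$1200.00 total_interest=$0.00
After 4 (deposit($100)): balance=$1300.00 total_interest=$0.00
After 5 (deposit($500)): balance=$1800.00 total_interest=$0.00
After 6 (year_end (apply 12% annual interest)): balance=$2016.00 total_interest=$216.00
After 7 (month_end (apply 3% monthly interest)): balance=$2076.48 total_interest=$276.48

Answer: 2076.48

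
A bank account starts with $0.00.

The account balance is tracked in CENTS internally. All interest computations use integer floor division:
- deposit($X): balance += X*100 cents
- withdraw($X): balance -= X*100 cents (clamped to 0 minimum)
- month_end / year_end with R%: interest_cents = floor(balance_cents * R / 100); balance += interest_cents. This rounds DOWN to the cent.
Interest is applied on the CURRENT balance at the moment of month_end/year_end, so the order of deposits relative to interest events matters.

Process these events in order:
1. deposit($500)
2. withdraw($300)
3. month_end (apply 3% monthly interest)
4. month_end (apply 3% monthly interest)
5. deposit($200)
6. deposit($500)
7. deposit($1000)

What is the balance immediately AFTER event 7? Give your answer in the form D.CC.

Answer: 1912.18

Derivation:
After 1 (deposit($500)): balance=$500.00 total_interest=$0.00
After 2 (withdraw($300)): balance=$200.00 total_interest=$0.00
After 3 (month_end (apply 3% monthly interest)): balance=$206.00 total_interest=$6.00
After 4 (month_end (apply 3% monthly interest)): balance=$212.18 total_interest=$12.18
After 5 (deposit($200)): balance=$412.18 total_interest=$12.18
After 6 (deposit($500)): balance=$912.18 total_interest=$12.18
After 7 (deposit($1000)): balance=$1912.18 total_interest=$12.18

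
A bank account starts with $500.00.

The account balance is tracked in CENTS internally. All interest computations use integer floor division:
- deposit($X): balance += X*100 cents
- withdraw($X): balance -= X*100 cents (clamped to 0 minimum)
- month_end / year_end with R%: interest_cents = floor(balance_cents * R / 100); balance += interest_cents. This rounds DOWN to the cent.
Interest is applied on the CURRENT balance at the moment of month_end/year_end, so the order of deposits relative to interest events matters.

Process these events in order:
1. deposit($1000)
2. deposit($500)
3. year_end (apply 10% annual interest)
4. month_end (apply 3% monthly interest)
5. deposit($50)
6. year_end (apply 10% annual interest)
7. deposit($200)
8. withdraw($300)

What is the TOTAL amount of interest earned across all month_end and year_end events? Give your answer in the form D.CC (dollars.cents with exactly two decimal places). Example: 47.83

Answer: 497.60

Derivation:
After 1 (deposit($1000)): balance=$1500.00 total_interest=$0.00
After 2 (deposit($500)): balance=$2000.00 total_interest=$0.00
After 3 (year_end (apply 10% annual interest)): balance=$2200.00 total_interest=$200.00
After 4 (month_end (apply 3% monthly interest)): balance=$2266.00 total_interest=$266.00
After 5 (deposit($50)): balance=$2316.00 total_interest=$266.00
After 6 (year_end (apply 10% annual interest)): balance=$2547.60 total_interest=$497.60
After 7 (deposit($200)): balance=$2747.60 total_interest=$497.60
After 8 (withdraw($300)): balance=$2447.60 total_interest=$497.60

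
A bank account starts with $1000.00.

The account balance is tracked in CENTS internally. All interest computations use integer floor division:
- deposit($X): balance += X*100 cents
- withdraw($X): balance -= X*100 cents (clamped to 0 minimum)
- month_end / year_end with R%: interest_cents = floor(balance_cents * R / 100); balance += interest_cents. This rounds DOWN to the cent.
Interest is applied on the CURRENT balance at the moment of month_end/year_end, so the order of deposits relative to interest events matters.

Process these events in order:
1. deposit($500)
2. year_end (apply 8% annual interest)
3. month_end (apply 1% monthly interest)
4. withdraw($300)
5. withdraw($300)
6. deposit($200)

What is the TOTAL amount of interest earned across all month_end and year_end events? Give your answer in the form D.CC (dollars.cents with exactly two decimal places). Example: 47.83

After 1 (deposit($500)): balance=$1500.00 total_interest=$0.00
After 2 (year_end (apply 8% annual interest)): balance=$1620.00 total_interest=$120.00
After 3 (month_end (apply 1% monthly interest)): balance=$1636.20 total_interest=$136.20
After 4 (withdraw($300)): balance=$1336.20 total_interest=$136.20
After 5 (withdraw($300)): balance=$1036.20 total_interest=$136.20
After 6 (deposit($200)): balance=$1236.20 total_interest=$136.20

Answer: 136.20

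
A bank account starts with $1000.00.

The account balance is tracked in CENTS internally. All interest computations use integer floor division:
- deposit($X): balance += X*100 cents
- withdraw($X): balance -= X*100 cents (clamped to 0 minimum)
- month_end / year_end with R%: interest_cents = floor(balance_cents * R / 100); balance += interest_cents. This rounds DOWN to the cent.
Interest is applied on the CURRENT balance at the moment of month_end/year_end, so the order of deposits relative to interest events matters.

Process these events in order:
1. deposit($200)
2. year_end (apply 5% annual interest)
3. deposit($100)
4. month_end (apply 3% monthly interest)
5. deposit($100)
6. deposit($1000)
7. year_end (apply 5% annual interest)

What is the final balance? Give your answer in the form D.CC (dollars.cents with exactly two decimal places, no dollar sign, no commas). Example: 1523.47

Answer: 2625.84

Derivation:
After 1 (deposit($200)): balance=$1200.00 total_interest=$0.00
After 2 (year_end (apply 5% annual interest)): balance=$1260.00 total_interest=$60.00
After 3 (deposit($100)): balance=$1360.00 total_interest=$60.00
After 4 (month_end (apply 3% monthly interest)): balance=$1400.80 total_interest=$100.80
After 5 (deposit($100)): balance=$1500.80 total_interest=$100.80
After 6 (deposit($1000)): balance=$2500.80 total_interest=$100.80
After 7 (year_end (apply 5% annual interest)): balance=$2625.84 total_interest=$225.84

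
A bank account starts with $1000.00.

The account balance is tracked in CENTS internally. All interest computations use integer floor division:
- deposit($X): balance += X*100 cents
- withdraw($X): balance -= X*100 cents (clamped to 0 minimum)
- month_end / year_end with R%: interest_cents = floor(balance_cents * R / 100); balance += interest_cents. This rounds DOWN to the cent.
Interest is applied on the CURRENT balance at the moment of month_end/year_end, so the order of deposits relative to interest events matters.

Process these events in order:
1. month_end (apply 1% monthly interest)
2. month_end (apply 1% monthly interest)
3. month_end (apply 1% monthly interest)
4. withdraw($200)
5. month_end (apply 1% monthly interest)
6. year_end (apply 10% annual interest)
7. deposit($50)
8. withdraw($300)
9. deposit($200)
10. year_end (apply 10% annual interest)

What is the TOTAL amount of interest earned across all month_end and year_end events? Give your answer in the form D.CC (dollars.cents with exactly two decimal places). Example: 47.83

Answer: 209.70

Derivation:
After 1 (month_end (apply 1% monthly interest)): balance=$1010.00 total_interest=$10.00
After 2 (month_end (apply 1% monthly interest)): balance=$1020.10 total_interest=$20.10
After 3 (month_end (apply 1% monthly interest)): balance=$1030.30 total_interest=$30.30
After 4 (withdraw($200)): balance=$830.30 total_interest=$30.30
After 5 (month_end (apply 1% monthly interest)): balance=$838.60 total_interest=$38.60
After 6 (year_end (apply 10% annual interest)): balance=$922.46 total_interest=$122.46
After 7 (deposit($50)): balance=$972.46 total_interest=$122.46
After 8 (withdraw($300)): balance=$672.46 total_interest=$122.46
After 9 (deposit($200)): balance=$872.46 total_interest=$122.46
After 10 (year_end (apply 10% annual interest)): balance=$959.70 total_interest=$209.70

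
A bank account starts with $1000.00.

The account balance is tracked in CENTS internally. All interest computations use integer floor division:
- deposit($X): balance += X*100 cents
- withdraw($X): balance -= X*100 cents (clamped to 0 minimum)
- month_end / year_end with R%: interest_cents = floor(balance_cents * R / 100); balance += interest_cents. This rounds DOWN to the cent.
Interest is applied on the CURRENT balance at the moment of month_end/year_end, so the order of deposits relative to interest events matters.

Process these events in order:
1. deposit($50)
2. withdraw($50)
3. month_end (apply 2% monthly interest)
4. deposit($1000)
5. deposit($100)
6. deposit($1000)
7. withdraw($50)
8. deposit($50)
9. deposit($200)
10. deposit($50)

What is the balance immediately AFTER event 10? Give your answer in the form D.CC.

Answer: 3370.00

Derivation:
After 1 (deposit($50)): balance=$1050.00 total_interest=$0.00
After 2 (withdraw($50)): balance=$1000.00 total_interest=$0.00
After 3 (month_end (apply 2% monthly interest)): balance=$1020.00 total_interest=$20.00
After 4 (deposit($1000)): balance=$2020.00 total_interest=$20.00
After 5 (deposit($100)): balance=$2120.00 total_interest=$20.00
After 6 (deposit($1000)): balance=$3120.00 total_interest=$20.00
After 7 (withdraw($50)): balance=$3070.00 total_interest=$20.00
After 8 (deposit($50)): balance=$3120.00 total_interest=$20.00
After 9 (deposit($200)): balance=$3320.00 total_interest=$20.00
After 10 (deposit($50)): balance=$3370.00 total_interest=$20.00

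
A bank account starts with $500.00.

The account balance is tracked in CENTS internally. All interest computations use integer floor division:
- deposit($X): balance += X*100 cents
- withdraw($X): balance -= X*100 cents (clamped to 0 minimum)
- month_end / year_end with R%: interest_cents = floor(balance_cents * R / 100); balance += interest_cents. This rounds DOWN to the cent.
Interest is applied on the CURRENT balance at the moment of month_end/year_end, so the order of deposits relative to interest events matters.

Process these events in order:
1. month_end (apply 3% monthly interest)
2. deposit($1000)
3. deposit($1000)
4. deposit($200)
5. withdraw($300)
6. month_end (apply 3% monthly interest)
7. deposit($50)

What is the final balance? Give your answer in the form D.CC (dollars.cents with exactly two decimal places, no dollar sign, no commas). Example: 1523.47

Answer: 2537.45

Derivation:
After 1 (month_end (apply 3% monthly interest)): balance=$515.00 total_interest=$15.00
After 2 (deposit($1000)): balance=$1515.00 total_interest=$15.00
After 3 (deposit($1000)): balance=$2515.00 total_interest=$15.00
After 4 (deposit($200)): balance=$2715.00 total_interest=$15.00
After 5 (withdraw($300)): balance=$2415.00 total_interest=$15.00
After 6 (month_end (apply 3% monthly interest)): balance=$2487.45 total_interest=$87.45
After 7 (deposit($50)): balance=$2537.45 total_interest=$87.45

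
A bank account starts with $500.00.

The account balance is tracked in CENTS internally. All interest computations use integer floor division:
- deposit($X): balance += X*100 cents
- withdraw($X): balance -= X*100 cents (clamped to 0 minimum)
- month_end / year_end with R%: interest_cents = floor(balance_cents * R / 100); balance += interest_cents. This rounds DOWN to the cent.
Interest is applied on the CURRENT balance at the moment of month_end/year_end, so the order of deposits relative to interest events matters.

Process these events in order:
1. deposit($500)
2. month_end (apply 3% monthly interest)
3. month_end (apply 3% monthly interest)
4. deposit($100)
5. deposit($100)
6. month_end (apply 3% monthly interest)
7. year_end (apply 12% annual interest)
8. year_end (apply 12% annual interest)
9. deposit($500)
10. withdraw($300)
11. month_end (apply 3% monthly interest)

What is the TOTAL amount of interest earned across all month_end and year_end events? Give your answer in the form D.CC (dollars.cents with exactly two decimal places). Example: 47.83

After 1 (deposit($500)): balance=$1000.00 total_interest=$0.00
After 2 (month_end (apply 3% monthly interest)): balance=$1030.00 total_interest=$30.00
After 3 (month_end (apply 3% monthly interest)): balance=$1060.90 total_interest=$60.90
After 4 (deposit($100)): balance=$1160.90 total_interest=$60.90
After 5 (deposit($100)): balance=$1260.90 total_interest=$60.90
After 6 (month_end (apply 3% monthly interest)): balance=$1298.72 total_interest=$98.72
After 7 (year_end (apply 12% annual interest)): balance=$1454.56 total_interest=$254.56
After 8 (year_end (apply 12% annual interest)): balance=$1629.10 total_interest=$429.10
After 9 (deposit($500)): balance=$2129.10 total_interest=$429.10
After 10 (withdraw($300)): balance=$1829.10 total_interest=$429.10
After 11 (month_end (apply 3% monthly interest)): balance=$1883.97 total_interest=$483.97

Answer: 483.97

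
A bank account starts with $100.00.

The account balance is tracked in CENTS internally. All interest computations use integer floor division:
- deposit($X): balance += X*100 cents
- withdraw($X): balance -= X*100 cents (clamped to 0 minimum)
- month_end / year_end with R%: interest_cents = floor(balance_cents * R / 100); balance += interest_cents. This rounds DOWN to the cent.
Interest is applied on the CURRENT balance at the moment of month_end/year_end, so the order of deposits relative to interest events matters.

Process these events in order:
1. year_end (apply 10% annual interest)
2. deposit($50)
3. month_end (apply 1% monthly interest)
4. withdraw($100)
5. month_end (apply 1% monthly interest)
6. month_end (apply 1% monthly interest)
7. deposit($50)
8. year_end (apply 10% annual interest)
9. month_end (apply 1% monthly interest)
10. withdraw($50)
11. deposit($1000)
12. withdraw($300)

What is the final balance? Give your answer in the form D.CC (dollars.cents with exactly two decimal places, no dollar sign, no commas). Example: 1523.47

Answer: 775.35

Derivation:
After 1 (year_end (apply 10% annual interest)): balance=$110.00 total_interest=$10.00
After 2 (deposit($50)): balance=$160.00 total_interest=$10.00
After 3 (month_end (apply 1% monthly interest)): balance=$161.60 total_interest=$11.60
After 4 (withdraw($100)): balance=$61.60 total_interest=$11.60
After 5 (month_end (apply 1% monthly interest)): balance=$62.21 total_interest=$12.21
After 6 (month_end (apply 1% monthly interest)): balance=$62.83 total_interest=$12.83
After 7 (deposit($50)): balance=$112.83 total_interest=$12.83
After 8 (year_end (apply 10% annual interest)): balance=$124.11 total_interest=$24.11
After 9 (month_end (apply 1% monthly interest)): balance=$125.35 total_interest=$25.35
After 10 (withdraw($50)): balance=$75.35 total_interest=$25.35
After 11 (deposit($1000)): balance=$1075.35 total_interest=$25.35
After 12 (withdraw($300)): balance=$775.35 total_interest=$25.35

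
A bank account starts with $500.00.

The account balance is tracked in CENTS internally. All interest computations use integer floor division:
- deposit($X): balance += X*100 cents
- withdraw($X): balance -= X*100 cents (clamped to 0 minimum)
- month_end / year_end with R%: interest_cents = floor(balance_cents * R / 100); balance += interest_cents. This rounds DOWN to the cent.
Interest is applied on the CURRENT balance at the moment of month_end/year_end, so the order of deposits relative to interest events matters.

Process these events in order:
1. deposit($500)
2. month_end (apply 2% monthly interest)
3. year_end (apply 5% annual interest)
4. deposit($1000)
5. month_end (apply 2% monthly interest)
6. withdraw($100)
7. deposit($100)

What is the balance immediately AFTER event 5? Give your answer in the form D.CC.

After 1 (deposit($500)): balance=$1000.00 total_interest=$0.00
After 2 (month_end (apply 2% monthly interest)): balance=$1020.00 total_interest=$20.00
After 3 (year_end (apply 5% annual interest)): balance=$1071.00 total_interest=$71.00
After 4 (deposit($1000)): balance=$2071.00 total_interest=$71.00
After 5 (month_end (apply 2% monthly interest)): balance=$2112.42 total_interest=$112.42

Answer: 2112.42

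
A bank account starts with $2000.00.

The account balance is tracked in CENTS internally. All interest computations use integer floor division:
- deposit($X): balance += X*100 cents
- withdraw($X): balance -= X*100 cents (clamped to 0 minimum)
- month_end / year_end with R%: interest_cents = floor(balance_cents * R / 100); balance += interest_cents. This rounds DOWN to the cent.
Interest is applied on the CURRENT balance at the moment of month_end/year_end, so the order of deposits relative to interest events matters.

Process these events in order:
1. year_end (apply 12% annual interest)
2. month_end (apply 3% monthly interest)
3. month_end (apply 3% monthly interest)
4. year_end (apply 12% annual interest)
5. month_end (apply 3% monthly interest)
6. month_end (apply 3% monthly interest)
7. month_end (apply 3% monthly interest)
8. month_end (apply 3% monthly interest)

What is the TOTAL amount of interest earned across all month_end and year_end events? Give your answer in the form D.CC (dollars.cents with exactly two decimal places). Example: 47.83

After 1 (year_end (apply 12% annual interest)): balance=$2240.00 total_interest=$240.00
After 2 (month_end (apply 3% monthly interest)): balance=$2307.20 total_interest=$307.20
After 3 (month_end (apply 3% monthly interest)): balance=$2376.41 total_interest=$376.41
After 4 (year_end (apply 12% annual interest)): balance=$2661.57 total_interest=$661.57
After 5 (month_end (apply 3% monthly interest)): balance=$2741.41 total_interest=$741.41
After 6 (month_end (apply 3% monthly interest)): balance=$2823.65 total_interest=$823.65
After 7 (month_end (apply 3% monthly interest)): balance=$2908.35 total_interest=$908.35
After 8 (month_end (apply 3% monthly interest)): balance=$2995.60 total_interest=$995.60

Answer: 995.60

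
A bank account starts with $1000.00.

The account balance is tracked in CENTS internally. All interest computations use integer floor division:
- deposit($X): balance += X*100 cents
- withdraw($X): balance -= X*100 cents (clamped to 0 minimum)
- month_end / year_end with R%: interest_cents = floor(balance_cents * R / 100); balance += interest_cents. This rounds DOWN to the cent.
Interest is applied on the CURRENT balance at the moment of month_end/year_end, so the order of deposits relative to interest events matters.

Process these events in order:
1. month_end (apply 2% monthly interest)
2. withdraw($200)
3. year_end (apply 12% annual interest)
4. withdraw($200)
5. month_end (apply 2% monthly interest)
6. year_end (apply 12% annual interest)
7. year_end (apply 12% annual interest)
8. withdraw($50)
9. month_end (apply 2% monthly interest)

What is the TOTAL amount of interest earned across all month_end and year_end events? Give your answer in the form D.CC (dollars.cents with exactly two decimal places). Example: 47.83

Answer: 336.55

Derivation:
After 1 (month_end (apply 2% monthly interest)): balance=$1020.00 total_interest=$20.00
After 2 (withdraw($200)): balance=$820.00 total_interest=$20.00
After 3 (year_end (apply 12% annual interest)): balance=$918.40 total_interest=$118.40
After 4 (withdraw($200)): balance=$718.40 total_interest=$118.40
After 5 (month_end (apply 2% monthly interest)): balance=$732.76 total_interest=$132.76
After 6 (year_end (apply 12% annual interest)): balance=$820.69 total_interest=$220.69
After 7 (year_end (apply 12% annual interest)): balance=$919.17 total_interest=$319.17
After 8 (withdraw($50)): balance=$869.17 total_interest=$319.17
After 9 (month_end (apply 2% monthly interest)): balance=$886.55 total_interest=$336.55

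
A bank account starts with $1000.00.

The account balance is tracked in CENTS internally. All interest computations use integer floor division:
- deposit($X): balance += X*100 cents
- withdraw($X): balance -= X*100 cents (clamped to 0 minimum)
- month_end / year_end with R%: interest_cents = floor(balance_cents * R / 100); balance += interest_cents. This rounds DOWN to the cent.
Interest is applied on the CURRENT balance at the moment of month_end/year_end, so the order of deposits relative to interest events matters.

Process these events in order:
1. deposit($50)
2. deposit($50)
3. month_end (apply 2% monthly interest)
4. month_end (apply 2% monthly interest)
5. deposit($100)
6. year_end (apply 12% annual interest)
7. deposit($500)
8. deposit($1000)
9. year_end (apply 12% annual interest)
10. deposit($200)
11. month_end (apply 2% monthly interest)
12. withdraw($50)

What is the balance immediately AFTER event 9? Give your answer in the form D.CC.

Answer: 3241.02

Derivation:
After 1 (deposit($50)): balance=$1050.00 total_interest=$0.00
After 2 (deposit($50)): balance=$1100.00 total_interest=$0.00
After 3 (month_end (apply 2% monthly interest)): balance=$1122.00 total_interest=$22.00
After 4 (month_end (apply 2% monthly interest)): balance=$1144.44 total_interest=$44.44
After 5 (deposit($100)): balance=$1244.44 total_interest=$44.44
After 6 (year_end (apply 12% annual interest)): balance=$1393.77 total_interest=$193.77
After 7 (deposit($500)): balance=$1893.77 total_interest=$193.77
After 8 (deposit($1000)): balance=$2893.77 total_interest=$193.77
After 9 (year_end (apply 12% annual interest)): balance=$3241.02 total_interest=$541.02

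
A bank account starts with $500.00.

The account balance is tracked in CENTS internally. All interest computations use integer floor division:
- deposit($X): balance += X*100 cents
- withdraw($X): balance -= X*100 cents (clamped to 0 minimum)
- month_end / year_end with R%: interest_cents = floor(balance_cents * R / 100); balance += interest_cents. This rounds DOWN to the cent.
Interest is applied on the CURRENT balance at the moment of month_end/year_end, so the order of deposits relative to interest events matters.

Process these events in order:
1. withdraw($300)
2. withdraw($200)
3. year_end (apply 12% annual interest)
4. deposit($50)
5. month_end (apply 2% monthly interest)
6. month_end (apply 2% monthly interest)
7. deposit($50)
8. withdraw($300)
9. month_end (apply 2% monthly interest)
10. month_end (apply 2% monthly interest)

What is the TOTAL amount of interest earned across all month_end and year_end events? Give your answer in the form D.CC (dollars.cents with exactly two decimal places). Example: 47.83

After 1 (withdraw($300)): balance=$200.00 total_interest=$0.00
After 2 (withdraw($200)): balance=$0.00 total_interest=$0.00
After 3 (year_end (apply 12% annual interest)): balance=$0.00 total_interest=$0.00
After 4 (deposit($50)): balance=$50.00 total_interest=$0.00
After 5 (month_end (apply 2% monthly interest)): balance=$51.00 total_interest=$1.00
After 6 (month_end (apply 2% monthly interest)): balance=$52.02 total_interest=$2.02
After 7 (deposit($50)): balance=$102.02 total_interest=$2.02
After 8 (withdraw($300)): balance=$0.00 total_interest=$2.02
After 9 (month_end (apply 2% monthly interest)): balance=$0.00 total_interest=$2.02
After 10 (month_end (apply 2% monthly interest)): balance=$0.00 total_interest=$2.02

Answer: 2.02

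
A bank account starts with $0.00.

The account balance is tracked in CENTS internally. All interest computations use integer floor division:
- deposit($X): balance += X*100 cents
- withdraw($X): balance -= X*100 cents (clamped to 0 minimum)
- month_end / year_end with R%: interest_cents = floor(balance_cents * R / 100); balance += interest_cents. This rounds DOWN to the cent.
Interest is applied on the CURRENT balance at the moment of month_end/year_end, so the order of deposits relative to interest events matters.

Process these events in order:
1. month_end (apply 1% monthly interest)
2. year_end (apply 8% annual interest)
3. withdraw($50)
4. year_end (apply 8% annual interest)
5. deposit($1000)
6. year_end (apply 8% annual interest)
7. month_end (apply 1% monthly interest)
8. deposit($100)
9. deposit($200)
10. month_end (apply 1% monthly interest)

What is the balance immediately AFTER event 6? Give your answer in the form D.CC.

After 1 (month_end (apply 1% monthly interest)): balance=$0.00 total_interest=$0.00
After 2 (year_end (apply 8% annual interest)): balance=$0.00 total_interest=$0.00
After 3 (withdraw($50)): balance=$0.00 total_interest=$0.00
After 4 (year_end (apply 8% annual interest)): balance=$0.00 total_interest=$0.00
After 5 (deposit($1000)): balance=$1000.00 total_interest=$0.00
After 6 (year_end (apply 8% annual interest)): balance=$1080.00 total_interest=$80.00

Answer: 1080.00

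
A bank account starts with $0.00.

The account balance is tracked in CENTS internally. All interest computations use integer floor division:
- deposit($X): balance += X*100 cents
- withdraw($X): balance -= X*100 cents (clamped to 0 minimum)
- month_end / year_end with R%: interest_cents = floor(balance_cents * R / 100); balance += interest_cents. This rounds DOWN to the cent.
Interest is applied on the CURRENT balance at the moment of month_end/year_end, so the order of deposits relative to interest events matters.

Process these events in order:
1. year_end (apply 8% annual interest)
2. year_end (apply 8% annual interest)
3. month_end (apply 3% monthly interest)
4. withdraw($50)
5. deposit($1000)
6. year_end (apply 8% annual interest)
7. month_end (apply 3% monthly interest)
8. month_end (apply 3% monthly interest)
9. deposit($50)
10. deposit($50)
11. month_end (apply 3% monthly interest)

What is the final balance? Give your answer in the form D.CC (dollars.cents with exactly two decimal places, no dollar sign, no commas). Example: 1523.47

After 1 (year_end (apply 8% annual interest)): balance=$0.00 total_interest=$0.00
After 2 (year_end (apply 8% annual interest)): balance=$0.00 total_interest=$0.00
After 3 (month_end (apply 3% monthly interest)): balance=$0.00 total_interest=$0.00
After 4 (withdraw($50)): balance=$0.00 total_interest=$0.00
After 5 (deposit($1000)): balance=$1000.00 total_interest=$0.00
After 6 (year_end (apply 8% annual interest)): balance=$1080.00 total_interest=$80.00
After 7 (month_end (apply 3% monthly interest)): balance=$1112.40 total_interest=$112.40
After 8 (month_end (apply 3% monthly interest)): balance=$1145.77 total_interest=$145.77
After 9 (deposit($50)): balance=$1195.77 total_interest=$145.77
After 10 (deposit($50)): balance=$1245.77 total_interest=$145.77
After 11 (month_end (apply 3% monthly interest)): balance=$1283.14 total_interest=$183.14

Answer: 1283.14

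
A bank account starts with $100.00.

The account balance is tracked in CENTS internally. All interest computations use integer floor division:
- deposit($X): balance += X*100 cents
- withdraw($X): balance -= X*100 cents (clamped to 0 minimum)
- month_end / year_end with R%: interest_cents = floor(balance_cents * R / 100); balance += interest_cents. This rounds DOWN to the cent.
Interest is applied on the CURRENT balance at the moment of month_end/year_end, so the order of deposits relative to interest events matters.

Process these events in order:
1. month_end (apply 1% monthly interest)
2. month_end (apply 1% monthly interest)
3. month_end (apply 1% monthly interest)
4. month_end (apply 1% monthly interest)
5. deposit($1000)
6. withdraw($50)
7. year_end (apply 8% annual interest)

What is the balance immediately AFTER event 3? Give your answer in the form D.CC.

After 1 (month_end (apply 1% monthly interest)): balance=$101.00 total_interest=$1.00
After 2 (month_end (apply 1% monthly interest)): balance=$102.01 total_interest=$2.01
After 3 (month_end (apply 1% monthly interest)): balance=$103.03 total_interest=$3.03

Answer: 103.03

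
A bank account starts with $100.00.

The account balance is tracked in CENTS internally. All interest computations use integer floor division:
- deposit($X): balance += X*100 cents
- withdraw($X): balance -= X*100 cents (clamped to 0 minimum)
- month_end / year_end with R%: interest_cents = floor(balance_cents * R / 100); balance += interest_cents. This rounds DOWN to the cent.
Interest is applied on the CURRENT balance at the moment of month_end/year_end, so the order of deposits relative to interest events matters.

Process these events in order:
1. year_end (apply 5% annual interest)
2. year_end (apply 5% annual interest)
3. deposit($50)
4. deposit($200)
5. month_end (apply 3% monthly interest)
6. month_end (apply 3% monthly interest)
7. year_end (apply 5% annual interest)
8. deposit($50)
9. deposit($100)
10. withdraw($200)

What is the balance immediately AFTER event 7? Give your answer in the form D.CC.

After 1 (year_end (apply 5% annual interest)): balance=$105.00 total_interest=$5.00
After 2 (year_end (apply 5% annual interest)): balance=$110.25 total_interest=$10.25
After 3 (deposit($50)): balance=$160.25 total_interest=$10.25
After 4 (deposit($200)): balance=$360.25 total_interest=$10.25
After 5 (month_end (apply 3% monthly interest)): balance=$371.05 total_interest=$21.05
After 6 (month_end (apply 3% monthly interest)): balance=$382.18 total_interest=$32.18
After 7 (year_end (apply 5% annual interest)): balance=$401.28 total_interest=$51.28

Answer: 401.28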